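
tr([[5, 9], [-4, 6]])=11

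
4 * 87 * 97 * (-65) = -2194140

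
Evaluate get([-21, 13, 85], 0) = -21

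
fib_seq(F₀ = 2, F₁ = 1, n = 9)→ F_2 = F_1 + F_0 = 3
F_3 = F_2 + F_1 = 4
F_4 = F_3 + F_2 = 7
...
= [2, 1, 3, 4, 7, 11, 18, 29, 47]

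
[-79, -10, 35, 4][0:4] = [-79, -10, 35, 4]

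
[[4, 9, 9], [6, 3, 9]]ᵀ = [[4, 6], [9, 3], [9, 9]]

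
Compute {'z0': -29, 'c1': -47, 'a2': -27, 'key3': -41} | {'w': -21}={'z0': -29, 'c1': -47, 'a2': -27, 'key3': -41, 'w': -21}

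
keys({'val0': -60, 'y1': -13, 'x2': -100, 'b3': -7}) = ['val0', 'y1', 'x2', 'b3']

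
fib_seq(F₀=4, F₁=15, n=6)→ F_2 = F_1 + F_0 = 19
F_3 = F_2 + F_1 = 34
F_4 = F_3 + F_2 = 53
...
= [4, 15, 19, 34, 53, 87]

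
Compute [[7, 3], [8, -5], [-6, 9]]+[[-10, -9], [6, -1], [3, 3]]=[[-3, -6], [14, -6], [-3, 12]]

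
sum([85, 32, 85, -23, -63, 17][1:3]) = slice → [32, 85]
32 + 85
= 117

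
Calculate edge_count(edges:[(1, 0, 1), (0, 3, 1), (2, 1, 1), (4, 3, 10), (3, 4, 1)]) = 5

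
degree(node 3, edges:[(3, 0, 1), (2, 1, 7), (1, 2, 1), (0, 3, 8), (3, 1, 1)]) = incident: (3,0), (0,3), (3,1)
= 3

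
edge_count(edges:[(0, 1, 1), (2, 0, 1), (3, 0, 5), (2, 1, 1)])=4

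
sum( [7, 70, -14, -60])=3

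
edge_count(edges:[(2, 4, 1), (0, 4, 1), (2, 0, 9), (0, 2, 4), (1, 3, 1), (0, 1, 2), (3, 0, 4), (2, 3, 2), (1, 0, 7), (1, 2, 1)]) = 10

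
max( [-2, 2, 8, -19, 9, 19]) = 19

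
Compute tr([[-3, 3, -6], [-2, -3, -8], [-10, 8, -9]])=diagonal: (-3) + (-3) + (-9)
= -15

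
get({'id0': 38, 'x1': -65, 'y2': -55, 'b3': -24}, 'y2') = -55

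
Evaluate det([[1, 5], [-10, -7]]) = (1)*(-7) - (5)*(-10)
= 43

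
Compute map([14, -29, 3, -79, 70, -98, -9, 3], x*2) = 14*2=28, -29*2=-58, 3*2=6, -79*2=-158, 70*2=140, -98*2=-196, -9*2=-18, 3*2=6
= [28, -58, 6, -158, 140, -196, -18, 6]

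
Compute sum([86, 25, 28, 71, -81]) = 86 + 25 + 28 + 71 + (-81)
= 129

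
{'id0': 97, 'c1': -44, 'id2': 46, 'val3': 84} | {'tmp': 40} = {'id0': 97, 'c1': -44, 'id2': 46, 'val3': 84, 'tmp': 40}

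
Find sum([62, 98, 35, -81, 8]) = 122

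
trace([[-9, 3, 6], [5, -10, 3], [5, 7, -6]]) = -25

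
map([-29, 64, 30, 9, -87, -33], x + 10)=[-19, 74, 40, 19, -77, -23]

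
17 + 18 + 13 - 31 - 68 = -51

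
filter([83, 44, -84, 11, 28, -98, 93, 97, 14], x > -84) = keep x where x > -84: 83✓, 44✓, -84✗, 11✓, 28✓, -98✗, 93✓, 97✓, 14✓
= [83, 44, 11, 28, 93, 97, 14]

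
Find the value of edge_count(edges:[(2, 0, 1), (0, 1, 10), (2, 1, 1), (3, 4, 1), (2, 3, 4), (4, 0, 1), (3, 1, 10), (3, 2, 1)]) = 8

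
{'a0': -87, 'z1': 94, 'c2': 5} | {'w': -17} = {'a0': -87, 'z1': 94, 'c2': 5, 'w': -17}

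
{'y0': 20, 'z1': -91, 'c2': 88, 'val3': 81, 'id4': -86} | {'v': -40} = {'y0': 20, 'z1': -91, 'c2': 88, 'val3': 81, 'id4': -86, 'v': -40}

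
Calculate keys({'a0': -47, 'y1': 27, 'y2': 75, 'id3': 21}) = ['a0', 'y1', 'y2', 'id3']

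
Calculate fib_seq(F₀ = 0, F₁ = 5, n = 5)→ F_2 = F_1 + F_0 = 5
F_3 = F_2 + F_1 = 10
F_4 = F_3 + F_2 = 15
= [0, 5, 5, 10, 15]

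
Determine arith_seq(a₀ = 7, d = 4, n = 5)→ a_0 = 7 + 0*4 = 7
a_1 = 7 + 1*4 = 11
a_2 = 7 + 2*4 = 15
...
= [7, 11, 15, 19, 23]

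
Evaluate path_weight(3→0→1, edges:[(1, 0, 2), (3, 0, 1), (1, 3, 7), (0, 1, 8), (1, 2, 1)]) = 9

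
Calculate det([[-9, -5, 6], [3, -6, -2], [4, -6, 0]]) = (1)*(-9)*det([[-6, -2], [-6, 0]]) + (-1)*(-5)*det([[3, -2], [4, 0]]) + (1)*(6)*det([[3, -6], [4, -6]])
= 108 + 40 + 36
= 184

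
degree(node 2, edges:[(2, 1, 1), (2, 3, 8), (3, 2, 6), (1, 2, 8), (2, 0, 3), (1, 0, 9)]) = 5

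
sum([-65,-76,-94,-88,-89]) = -412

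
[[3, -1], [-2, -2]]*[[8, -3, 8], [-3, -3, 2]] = [[27, -6, 22], [-10, 12, -20]]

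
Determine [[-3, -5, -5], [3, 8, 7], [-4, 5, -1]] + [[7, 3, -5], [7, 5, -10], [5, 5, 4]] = [[4, -2, -10], [10, 13, -3], [1, 10, 3]]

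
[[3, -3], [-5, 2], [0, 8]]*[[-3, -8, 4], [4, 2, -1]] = [[-21, -30, 15], [23, 44, -22], [32, 16, -8]]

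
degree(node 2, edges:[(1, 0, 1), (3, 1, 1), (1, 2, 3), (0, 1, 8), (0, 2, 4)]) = incident: (1,2), (0,2)
= 2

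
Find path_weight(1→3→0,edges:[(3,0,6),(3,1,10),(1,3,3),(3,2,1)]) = 9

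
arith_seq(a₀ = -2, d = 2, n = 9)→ a_0 = -2 + 0*2 = -2
a_1 = -2 + 1*2 = 0
a_2 = -2 + 2*2 = 2
...
= [-2, 0, 2, 4, 6, 8, 10, 12, 14]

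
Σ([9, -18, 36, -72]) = 9 + -18 + 36 + -72
= -45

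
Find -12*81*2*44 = -85536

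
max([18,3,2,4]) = 18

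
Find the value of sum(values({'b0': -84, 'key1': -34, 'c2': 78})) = (-84) + (-34) + 78
= -40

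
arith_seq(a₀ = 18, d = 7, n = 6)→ a_0 = 18 + 0*7 = 18
a_1 = 18 + 1*7 = 25
a_2 = 18 + 2*7 = 32
...
= [18, 25, 32, 39, 46, 53]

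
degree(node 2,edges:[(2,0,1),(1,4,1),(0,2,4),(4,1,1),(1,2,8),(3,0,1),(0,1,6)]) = incident: (2,0), (0,2), (1,2)
= 3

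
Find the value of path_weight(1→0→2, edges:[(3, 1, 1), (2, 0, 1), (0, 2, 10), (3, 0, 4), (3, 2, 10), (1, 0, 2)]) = 12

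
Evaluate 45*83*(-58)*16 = -3466080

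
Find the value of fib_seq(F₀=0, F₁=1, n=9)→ [0, 1, 1, 2, 3, 5, 8, 13, 21]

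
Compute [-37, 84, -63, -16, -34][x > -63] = [-37, 84, -16, -34]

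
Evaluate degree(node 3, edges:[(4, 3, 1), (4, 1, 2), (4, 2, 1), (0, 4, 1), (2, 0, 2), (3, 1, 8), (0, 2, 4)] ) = incident: (4,3), (3,1)
= 2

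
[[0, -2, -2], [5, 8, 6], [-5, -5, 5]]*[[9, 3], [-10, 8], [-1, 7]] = [[22, -30], [-41, 121], [0, -20]]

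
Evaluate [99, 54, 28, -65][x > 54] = [99]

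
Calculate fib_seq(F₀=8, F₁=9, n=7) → F_2 = F_1 + F_0 = 17
F_3 = F_2 + F_1 = 26
F_4 = F_3 + F_2 = 43
...
= [8, 9, 17, 26, 43, 69, 112]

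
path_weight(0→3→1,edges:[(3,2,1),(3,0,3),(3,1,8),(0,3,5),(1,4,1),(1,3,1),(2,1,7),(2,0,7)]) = 13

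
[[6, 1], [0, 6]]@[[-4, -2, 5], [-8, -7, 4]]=C[0][0] = (6)*(-4) + (1)*(-8) = -32
C[0][1] = (6)*(-2) + (1)*(-7) = -19
C[0][2] = (6)*(5) + (1)*(4) = 34
C[1][0] = (0)*(-4) + (6)*(-8) = -48
C[1][1] = (0)*(-2) + (6)*(-7) = -42
C[1][2] = (0)*(5) + (6)*(4) = 24
= [[-32, -19, 34], [-48, -42, 24]]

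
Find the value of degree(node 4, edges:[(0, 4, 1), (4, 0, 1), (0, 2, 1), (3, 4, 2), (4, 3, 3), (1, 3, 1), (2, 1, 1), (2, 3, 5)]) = incident: (0,4), (4,0), (3,4), (4,3)
= 4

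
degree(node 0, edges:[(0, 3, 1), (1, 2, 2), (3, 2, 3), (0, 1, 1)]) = incident: (0,3), (0,1)
= 2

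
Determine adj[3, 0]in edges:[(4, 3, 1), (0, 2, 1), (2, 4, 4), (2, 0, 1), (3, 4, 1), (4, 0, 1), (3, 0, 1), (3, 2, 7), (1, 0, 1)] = 1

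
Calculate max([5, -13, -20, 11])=11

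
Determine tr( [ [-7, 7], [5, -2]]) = diagonal: (-7) + (-2)
= -9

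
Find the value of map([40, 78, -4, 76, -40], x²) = [1600, 6084, 16, 5776, 1600]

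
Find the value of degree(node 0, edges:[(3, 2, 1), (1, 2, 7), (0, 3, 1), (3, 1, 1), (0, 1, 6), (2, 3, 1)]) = incident: (0,3), (0,1)
= 2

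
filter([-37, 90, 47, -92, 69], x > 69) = keep x where x > 69: -37✗, 90✓, 47✗, -92✗, 69✗
= [90]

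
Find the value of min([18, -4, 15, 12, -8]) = -8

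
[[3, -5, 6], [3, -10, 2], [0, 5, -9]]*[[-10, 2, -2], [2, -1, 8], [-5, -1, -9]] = [[-70, 5, -100], [-60, 14, -104], [55, 4, 121]]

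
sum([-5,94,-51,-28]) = (-5) + 94 + (-51) + (-28)
= 10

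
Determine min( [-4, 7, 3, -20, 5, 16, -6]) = -20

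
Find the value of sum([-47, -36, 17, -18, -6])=(-47) + (-36) + 17 + (-18) + (-6)
= -90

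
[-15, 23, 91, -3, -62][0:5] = [-15, 23, 91, -3, -62]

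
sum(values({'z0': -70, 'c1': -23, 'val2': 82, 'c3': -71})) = (-70) + (-23) + 82 + (-71)
= -82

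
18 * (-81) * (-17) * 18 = 446148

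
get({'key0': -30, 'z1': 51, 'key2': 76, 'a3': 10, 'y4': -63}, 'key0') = -30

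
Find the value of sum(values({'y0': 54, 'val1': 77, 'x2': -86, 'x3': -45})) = 54 + 77 + (-86) + (-45)
= 0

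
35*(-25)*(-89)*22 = 1713250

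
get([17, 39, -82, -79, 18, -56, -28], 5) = -56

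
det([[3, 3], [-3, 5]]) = 24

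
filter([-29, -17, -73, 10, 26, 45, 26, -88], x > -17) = keep x where x > -17: -29✗, -17✗, -73✗, 10✓, 26✓, 45✓, 26✓, -88✗
= [10, 26, 45, 26]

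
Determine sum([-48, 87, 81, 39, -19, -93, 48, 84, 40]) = (-48) + 87 + 81 + 39 + (-19) + (-93) + 48 + 84 + 40
= 219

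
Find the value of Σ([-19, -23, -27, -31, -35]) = -135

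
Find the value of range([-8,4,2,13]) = 21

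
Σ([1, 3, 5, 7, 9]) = 1 + 3 + 5 + 7 + 9
= 25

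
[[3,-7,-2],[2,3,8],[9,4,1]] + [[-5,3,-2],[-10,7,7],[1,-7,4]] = [[-2, -4, -4], [-8, 10, 15], [10, -3, 5]]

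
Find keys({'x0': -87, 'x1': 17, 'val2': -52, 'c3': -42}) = ['x0', 'x1', 'val2', 'c3']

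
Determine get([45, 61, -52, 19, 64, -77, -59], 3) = 19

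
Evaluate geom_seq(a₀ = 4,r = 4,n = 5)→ a_0 = 4*4^0 = 4
a_1 = 4*4^1 = 16
a_2 = 4*4^2 = 64
...
= [4, 16, 64, 256, 1024]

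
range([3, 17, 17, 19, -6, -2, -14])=33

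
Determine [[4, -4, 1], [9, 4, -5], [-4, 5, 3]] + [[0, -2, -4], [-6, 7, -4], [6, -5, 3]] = [[4, -6, -3], [3, 11, -9], [2, 0, 6]]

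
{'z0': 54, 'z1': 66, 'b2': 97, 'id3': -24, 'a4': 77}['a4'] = 77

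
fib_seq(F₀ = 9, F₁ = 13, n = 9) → F_2 = F_1 + F_0 = 22
F_3 = F_2 + F_1 = 35
F_4 = F_3 + F_2 = 57
...
= [9, 13, 22, 35, 57, 92, 149, 241, 390]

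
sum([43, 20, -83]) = -20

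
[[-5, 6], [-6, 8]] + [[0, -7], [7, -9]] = [[-5, -1], [1, -1]]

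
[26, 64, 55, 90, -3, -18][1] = 64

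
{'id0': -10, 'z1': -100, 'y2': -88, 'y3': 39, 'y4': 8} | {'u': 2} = {'id0': -10, 'z1': -100, 'y2': -88, 'y3': 39, 'y4': 8, 'u': 2}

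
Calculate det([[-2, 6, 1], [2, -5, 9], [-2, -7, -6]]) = (1)*(-2)*det([[-5, 9], [-7, -6]]) + (-1)*(6)*det([[2, 9], [-2, -6]]) + (1)*(1)*det([[2, -5], [-2, -7]])
= -186 + -36 + -24
= -246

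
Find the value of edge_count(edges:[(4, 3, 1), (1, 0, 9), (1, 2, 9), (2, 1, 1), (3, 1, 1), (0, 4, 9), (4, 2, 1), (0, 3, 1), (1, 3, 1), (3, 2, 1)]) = 10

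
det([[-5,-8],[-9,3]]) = (-5)*(3) - (-8)*(-9)
= -87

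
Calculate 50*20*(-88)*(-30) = 2640000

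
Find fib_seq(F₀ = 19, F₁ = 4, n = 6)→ [19, 4, 23, 27, 50, 77]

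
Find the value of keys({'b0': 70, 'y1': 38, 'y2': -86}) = ['b0', 'y1', 'y2']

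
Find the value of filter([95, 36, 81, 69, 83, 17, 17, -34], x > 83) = [95]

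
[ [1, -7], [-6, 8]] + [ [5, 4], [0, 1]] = [[6, -3], [-6, 9]]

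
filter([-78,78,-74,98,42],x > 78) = [98]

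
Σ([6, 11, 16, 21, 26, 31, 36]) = 6 + 11 + 16 + 21 + 26 + 31 + 36
= 147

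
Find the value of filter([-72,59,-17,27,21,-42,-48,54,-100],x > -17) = [59, 27, 21, 54]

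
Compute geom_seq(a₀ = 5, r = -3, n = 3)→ a_0 = 5*(-3)^0 = 5
a_1 = 5*(-3)^1 = -15
a_2 = 5*(-3)^2 = 45
= [5, -15, 45]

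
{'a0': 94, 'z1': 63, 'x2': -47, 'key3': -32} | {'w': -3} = {'a0': 94, 'z1': 63, 'x2': -47, 'key3': -32, 'w': -3}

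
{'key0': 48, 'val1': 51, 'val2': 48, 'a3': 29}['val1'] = 51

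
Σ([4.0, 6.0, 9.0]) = 4.0 + 6.0 + 9.0
= 19.0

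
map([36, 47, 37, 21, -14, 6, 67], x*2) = 36*2=72, 47*2=94, 37*2=74, 21*2=42, -14*2=-28, 6*2=12, 67*2=134
= [72, 94, 74, 42, -28, 12, 134]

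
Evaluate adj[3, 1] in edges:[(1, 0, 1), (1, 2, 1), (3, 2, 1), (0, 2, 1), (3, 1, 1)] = 1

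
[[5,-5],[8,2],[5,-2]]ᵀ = [[5, 8, 5], [-5, 2, -2]]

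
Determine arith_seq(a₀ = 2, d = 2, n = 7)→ a_0 = 2 + 0*2 = 2
a_1 = 2 + 1*2 = 4
a_2 = 2 + 2*2 = 6
...
= [2, 4, 6, 8, 10, 12, 14]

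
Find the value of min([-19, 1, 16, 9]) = -19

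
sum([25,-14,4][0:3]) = slice → [25, -14, 4]
25 + (-14) + 4
= 15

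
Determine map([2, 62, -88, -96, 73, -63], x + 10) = [12, 72, -78, -86, 83, -53]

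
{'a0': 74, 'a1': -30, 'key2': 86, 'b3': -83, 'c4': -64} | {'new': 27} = {'a0': 74, 'a1': -30, 'key2': 86, 'b3': -83, 'c4': -64, 'new': 27}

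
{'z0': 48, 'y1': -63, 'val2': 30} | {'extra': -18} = {'z0': 48, 'y1': -63, 'val2': 30, 'extra': -18}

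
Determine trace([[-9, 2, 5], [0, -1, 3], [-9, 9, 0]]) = diagonal: (-9) + (-1) + 0
= -10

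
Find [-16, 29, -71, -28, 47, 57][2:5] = [-71, -28, 47]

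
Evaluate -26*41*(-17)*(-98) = -1775956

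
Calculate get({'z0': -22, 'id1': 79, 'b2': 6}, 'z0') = -22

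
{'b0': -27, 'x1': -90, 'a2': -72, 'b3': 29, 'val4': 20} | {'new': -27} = {'b0': -27, 'x1': -90, 'a2': -72, 'b3': 29, 'val4': 20, 'new': -27}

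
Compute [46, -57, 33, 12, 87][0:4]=[46, -57, 33, 12]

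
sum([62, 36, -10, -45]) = 62 + 36 + (-10) + (-45)
= 43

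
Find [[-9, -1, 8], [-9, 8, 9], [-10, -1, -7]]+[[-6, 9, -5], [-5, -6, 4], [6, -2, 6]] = [[-15, 8, 3], [-14, 2, 13], [-4, -3, -1]]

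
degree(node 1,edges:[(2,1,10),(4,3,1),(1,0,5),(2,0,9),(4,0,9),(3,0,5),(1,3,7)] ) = 3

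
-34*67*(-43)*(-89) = -8717906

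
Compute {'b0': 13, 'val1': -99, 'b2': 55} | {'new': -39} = {'b0': 13, 'val1': -99, 'b2': 55, 'new': -39}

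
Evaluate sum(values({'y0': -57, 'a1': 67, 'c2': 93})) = 103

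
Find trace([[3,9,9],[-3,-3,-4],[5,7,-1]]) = diagonal: 3 + (-3) + (-1)
= -1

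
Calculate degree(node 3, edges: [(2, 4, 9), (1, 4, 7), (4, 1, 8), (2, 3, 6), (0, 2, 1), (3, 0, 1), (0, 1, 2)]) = incident: (2,3), (3,0)
= 2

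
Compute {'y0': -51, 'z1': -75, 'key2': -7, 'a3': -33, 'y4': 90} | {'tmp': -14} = {'y0': -51, 'z1': -75, 'key2': -7, 'a3': -33, 'y4': 90, 'tmp': -14}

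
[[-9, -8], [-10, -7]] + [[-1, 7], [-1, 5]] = [[-10, -1], [-11, -2]]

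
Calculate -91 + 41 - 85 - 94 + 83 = -146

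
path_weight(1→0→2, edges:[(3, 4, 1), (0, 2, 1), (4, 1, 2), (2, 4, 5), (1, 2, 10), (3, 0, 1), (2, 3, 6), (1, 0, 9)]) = 10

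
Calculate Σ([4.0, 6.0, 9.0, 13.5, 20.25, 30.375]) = 83.125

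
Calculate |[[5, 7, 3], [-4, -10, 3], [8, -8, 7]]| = (1)*(5)*det([[-10, 3], [-8, 7]]) + (-1)*(7)*det([[-4, 3], [8, 7]]) + (1)*(3)*det([[-4, -10], [8, -8]])
= -230 + 364 + 336
= 470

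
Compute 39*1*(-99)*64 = -247104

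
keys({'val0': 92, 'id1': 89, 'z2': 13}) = ['val0', 'id1', 'z2']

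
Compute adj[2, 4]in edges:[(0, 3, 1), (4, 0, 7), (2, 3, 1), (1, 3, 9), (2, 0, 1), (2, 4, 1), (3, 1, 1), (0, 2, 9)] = 1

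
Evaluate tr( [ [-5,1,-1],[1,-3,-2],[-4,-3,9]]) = diagonal: (-5) + (-3) + 9
= 1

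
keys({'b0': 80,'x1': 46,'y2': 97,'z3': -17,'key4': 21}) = ['b0', 'x1', 'y2', 'z3', 'key4']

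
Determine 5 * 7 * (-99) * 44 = -152460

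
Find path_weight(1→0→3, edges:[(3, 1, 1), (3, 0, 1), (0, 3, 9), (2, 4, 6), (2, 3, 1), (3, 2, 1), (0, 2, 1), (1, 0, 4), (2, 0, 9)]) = w(1→0)=4 + w(0→3)=9
= 13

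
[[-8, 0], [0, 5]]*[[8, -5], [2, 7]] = [[-64, 40], [10, 35]]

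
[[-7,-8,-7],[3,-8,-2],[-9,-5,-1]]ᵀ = [[-7, 3, -9], [-8, -8, -5], [-7, -2, -1]]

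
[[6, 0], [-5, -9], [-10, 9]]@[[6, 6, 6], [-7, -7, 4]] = [[36, 36, 36], [33, 33, -66], [-123, -123, -24]]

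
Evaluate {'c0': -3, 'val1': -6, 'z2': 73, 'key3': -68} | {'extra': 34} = {'c0': -3, 'val1': -6, 'z2': 73, 'key3': -68, 'extra': 34}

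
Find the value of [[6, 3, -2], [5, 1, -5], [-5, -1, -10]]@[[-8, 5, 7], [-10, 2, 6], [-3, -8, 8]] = C[0][0] = (6)*(-8) + (3)*(-10) + (-2)*(-3) = -72
C[0][1] = (6)*(5) + (3)*(2) + (-2)*(-8) = 52
C[0][2] = (6)*(7) + (3)*(6) + (-2)*(8) = 44
C[1][0] = (5)*(-8) + (1)*(-10) + (-5)*(-3) = -35
C[1][1] = (5)*(5) + (1)*(2) + (-5)*(-8) = 67
C[1][2] = (5)*(7) + (1)*(6) + (-5)*(8) = 1
... (3 more cells)
= [[-72, 52, 44], [-35, 67, 1], [80, 53, -121]]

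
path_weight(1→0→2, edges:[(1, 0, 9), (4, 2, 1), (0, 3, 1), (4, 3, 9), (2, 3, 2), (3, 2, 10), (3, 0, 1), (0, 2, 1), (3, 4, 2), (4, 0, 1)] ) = 10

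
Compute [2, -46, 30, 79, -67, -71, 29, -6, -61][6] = 29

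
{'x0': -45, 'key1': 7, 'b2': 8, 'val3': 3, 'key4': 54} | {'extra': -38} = {'x0': -45, 'key1': 7, 'b2': 8, 'val3': 3, 'key4': 54, 'extra': -38}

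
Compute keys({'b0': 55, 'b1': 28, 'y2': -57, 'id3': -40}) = ['b0', 'b1', 'y2', 'id3']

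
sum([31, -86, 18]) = -37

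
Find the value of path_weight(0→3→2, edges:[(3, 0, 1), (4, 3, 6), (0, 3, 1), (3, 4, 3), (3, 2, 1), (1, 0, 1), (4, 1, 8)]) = 2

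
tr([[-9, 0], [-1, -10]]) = diagonal: (-9) + (-10)
= -19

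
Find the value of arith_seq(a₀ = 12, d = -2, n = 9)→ [12, 10, 8, 6, 4, 2, 0, -2, -4]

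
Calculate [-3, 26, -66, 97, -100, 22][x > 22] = keep x where x > 22: -3✗, 26✓, -66✗, 97✓, -100✗, 22✗
= [26, 97]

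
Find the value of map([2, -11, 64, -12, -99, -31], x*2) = 2*2=4, -11*2=-22, 64*2=128, -12*2=-24, -99*2=-198, -31*2=-62
= [4, -22, 128, -24, -198, -62]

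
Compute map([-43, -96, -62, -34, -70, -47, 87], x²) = (-43)²=1849, (-96)²=9216, (-62)²=3844, (-34)²=1156, (-70)²=4900, (-47)²=2209, (87)²=7569
= [1849, 9216, 3844, 1156, 4900, 2209, 7569]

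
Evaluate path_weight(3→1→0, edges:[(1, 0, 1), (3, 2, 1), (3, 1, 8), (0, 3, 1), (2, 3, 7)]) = 9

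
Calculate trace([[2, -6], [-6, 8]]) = 10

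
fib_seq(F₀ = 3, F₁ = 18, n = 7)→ F_2 = F_1 + F_0 = 21
F_3 = F_2 + F_1 = 39
F_4 = F_3 + F_2 = 60
...
= [3, 18, 21, 39, 60, 99, 159]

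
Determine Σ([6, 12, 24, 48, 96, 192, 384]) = 6 + 12 + 24 + 48 + 96 + 192 + 384
= 762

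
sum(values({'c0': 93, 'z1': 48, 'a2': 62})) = 93 + 48 + 62
= 203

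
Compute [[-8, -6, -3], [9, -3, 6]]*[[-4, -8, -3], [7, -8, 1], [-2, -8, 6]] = C[0][0] = (-8)*(-4) + (-6)*(7) + (-3)*(-2) = -4
C[0][1] = (-8)*(-8) + (-6)*(-8) + (-3)*(-8) = 136
C[0][2] = (-8)*(-3) + (-6)*(1) + (-3)*(6) = 0
C[1][0] = (9)*(-4) + (-3)*(7) + (6)*(-2) = -69
C[1][1] = (9)*(-8) + (-3)*(-8) + (6)*(-8) = -96
C[1][2] = (9)*(-3) + (-3)*(1) + (6)*(6) = 6
= [[-4, 136, 0], [-69, -96, 6]]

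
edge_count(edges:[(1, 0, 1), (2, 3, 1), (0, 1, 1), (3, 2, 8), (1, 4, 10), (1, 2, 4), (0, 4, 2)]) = 7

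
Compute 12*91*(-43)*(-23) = 1079988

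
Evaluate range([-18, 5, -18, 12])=30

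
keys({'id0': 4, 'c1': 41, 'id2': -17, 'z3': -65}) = ['id0', 'c1', 'id2', 'z3']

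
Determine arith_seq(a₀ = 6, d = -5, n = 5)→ [6, 1, -4, -9, -14]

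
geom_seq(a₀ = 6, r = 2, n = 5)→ a_0 = 6*2^0 = 6
a_1 = 6*2^1 = 12
a_2 = 6*2^2 = 24
...
= [6, 12, 24, 48, 96]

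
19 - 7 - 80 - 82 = -150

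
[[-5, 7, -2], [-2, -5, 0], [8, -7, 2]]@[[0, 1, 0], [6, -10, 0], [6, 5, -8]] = C[0][0] = (-5)*(0) + (7)*(6) + (-2)*(6) = 30
C[0][1] = (-5)*(1) + (7)*(-10) + (-2)*(5) = -85
C[0][2] = (-5)*(0) + (7)*(0) + (-2)*(-8) = 16
C[1][0] = (-2)*(0) + (-5)*(6) + (0)*(6) = -30
C[1][1] = (-2)*(1) + (-5)*(-10) + (0)*(5) = 48
C[1][2] = (-2)*(0) + (-5)*(0) + (0)*(-8) = 0
... (3 more cells)
= [[30, -85, 16], [-30, 48, 0], [-30, 88, -16]]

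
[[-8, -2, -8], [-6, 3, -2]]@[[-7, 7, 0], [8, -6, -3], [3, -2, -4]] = [[16, -28, 38], [60, -56, -1]]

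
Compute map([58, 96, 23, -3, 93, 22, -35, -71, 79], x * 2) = [116, 192, 46, -6, 186, 44, -70, -142, 158]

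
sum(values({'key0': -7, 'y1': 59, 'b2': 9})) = (-7) + 59 + 9
= 61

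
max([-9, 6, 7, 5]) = 7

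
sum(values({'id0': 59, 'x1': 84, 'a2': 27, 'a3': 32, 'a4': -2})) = 200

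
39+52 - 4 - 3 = 84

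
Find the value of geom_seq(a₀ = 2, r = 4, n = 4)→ a_0 = 2*4^0 = 2
a_1 = 2*4^1 = 8
a_2 = 2*4^2 = 32
...
= [2, 8, 32, 128]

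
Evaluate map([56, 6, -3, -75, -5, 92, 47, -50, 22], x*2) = [112, 12, -6, -150, -10, 184, 94, -100, 44]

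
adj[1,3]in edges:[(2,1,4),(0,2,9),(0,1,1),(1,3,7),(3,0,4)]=7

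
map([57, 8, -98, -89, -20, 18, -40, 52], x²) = (57)²=3249, (8)²=64, (-98)²=9604, (-89)²=7921, (-20)²=400, (18)²=324, (-40)²=1600, (52)²=2704
= [3249, 64, 9604, 7921, 400, 324, 1600, 2704]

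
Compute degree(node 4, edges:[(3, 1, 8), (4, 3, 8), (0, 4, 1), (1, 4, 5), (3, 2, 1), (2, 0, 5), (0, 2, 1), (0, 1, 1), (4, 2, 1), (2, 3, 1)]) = 4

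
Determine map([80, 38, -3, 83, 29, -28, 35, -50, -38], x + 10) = 80+10=90, 38+10=48, -3+10=7, 83+10=93, 29+10=39, -28+10=-18, 35+10=45, -50+10=-40, -38+10=-28
= [90, 48, 7, 93, 39, -18, 45, -40, -28]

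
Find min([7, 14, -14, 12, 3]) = -14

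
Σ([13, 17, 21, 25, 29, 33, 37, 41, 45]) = 13 + 17 + 21 + 25 + 29 + 33 + 37 + 41 + 45
= 261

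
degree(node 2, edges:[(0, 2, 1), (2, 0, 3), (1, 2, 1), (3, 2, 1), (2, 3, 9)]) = incident: (0,2), (2,0), (1,2), (3,2), (2,3)
= 5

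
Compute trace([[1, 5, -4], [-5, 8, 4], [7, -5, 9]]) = diagonal: 1 + 8 + 9
= 18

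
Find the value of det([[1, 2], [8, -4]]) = (1)*(-4) - (2)*(8)
= -20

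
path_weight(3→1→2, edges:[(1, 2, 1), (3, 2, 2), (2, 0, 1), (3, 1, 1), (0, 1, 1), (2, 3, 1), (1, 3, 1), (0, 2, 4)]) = w(3→1)=1 + w(1→2)=1
= 2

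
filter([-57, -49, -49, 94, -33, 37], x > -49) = [94, -33, 37]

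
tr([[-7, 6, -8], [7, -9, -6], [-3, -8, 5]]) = diagonal: (-7) + (-9) + 5
= -11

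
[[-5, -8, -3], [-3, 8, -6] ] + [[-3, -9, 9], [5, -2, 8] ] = [[-8, -17, 6], [2, 6, 2]]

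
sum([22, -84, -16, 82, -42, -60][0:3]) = -78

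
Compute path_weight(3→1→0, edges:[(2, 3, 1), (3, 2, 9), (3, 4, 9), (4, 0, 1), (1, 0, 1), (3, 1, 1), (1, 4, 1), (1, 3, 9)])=w(3→1)=1 + w(1→0)=1
= 2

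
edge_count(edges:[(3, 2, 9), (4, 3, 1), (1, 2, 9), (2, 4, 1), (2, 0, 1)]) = 5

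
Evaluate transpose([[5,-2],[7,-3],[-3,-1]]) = [[5, 7, -3], [-2, -3, -1]]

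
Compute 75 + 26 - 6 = 95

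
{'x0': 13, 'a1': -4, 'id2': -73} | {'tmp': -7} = {'x0': 13, 'a1': -4, 'id2': -73, 'tmp': -7}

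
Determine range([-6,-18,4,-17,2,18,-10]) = 36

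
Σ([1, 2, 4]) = 1 + 2 + 4
= 7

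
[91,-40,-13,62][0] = 91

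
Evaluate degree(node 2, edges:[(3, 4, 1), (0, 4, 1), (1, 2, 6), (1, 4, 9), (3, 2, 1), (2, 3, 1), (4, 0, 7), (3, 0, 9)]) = 3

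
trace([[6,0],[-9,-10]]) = -4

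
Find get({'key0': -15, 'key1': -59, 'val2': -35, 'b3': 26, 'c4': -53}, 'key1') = -59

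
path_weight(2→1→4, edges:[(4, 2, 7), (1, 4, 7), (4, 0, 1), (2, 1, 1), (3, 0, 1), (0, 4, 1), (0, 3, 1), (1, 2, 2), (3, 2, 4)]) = 8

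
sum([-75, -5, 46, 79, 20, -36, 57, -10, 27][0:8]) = 76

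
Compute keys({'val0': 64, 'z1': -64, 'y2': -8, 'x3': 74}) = ['val0', 'z1', 'y2', 'x3']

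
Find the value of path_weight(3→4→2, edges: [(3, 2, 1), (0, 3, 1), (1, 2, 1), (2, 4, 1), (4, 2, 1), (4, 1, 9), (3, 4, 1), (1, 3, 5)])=2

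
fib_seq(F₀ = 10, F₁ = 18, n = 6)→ F_2 = F_1 + F_0 = 28
F_3 = F_2 + F_1 = 46
F_4 = F_3 + F_2 = 74
...
= [10, 18, 28, 46, 74, 120]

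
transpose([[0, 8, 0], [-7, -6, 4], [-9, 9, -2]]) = [[0, -7, -9], [8, -6, 9], [0, 4, -2]]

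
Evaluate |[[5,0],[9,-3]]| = -15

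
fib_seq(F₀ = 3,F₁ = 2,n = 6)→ F_2 = F_1 + F_0 = 5
F_3 = F_2 + F_1 = 7
F_4 = F_3 + F_2 = 12
...
= [3, 2, 5, 7, 12, 19]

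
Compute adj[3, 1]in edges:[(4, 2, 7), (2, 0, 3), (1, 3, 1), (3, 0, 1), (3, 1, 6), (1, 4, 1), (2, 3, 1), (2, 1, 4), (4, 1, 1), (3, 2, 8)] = 6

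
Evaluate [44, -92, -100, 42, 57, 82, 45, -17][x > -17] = [44, 42, 57, 82, 45]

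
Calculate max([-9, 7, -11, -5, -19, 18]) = 18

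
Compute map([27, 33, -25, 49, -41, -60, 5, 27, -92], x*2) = [54, 66, -50, 98, -82, -120, 10, 54, -184]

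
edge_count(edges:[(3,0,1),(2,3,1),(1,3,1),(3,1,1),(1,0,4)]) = 5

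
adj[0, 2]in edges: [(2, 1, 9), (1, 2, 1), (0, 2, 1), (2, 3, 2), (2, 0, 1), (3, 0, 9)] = 1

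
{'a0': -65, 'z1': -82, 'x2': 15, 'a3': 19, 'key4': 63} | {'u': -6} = {'a0': -65, 'z1': -82, 'x2': 15, 'a3': 19, 'key4': 63, 'u': -6}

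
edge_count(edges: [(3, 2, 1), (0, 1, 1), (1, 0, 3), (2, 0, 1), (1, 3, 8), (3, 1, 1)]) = 6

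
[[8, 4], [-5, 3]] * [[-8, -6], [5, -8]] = [[-44, -80], [55, 6]]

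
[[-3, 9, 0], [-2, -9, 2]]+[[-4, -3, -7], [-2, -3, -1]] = [[-7, 6, -7], [-4, -12, 1]]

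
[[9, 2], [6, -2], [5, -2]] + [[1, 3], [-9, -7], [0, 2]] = [[10, 5], [-3, -9], [5, 0]]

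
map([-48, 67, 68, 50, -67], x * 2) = -48*2=-96, 67*2=134, 68*2=136, 50*2=100, -67*2=-134
= [-96, 134, 136, 100, -134]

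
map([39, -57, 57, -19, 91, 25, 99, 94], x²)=[1521, 3249, 3249, 361, 8281, 625, 9801, 8836]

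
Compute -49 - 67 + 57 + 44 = -15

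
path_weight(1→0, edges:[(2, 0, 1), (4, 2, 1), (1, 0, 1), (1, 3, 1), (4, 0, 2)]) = 1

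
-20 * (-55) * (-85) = -93500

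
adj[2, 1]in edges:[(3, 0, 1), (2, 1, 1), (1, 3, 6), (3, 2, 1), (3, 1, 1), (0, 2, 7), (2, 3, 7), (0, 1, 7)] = 1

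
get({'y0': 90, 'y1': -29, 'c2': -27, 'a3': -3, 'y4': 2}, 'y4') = 2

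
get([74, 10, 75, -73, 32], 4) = 32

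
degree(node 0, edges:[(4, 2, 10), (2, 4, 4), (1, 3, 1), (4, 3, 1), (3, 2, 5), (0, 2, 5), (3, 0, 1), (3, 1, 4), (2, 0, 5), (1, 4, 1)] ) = 3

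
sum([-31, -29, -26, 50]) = -36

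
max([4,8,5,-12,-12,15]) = 15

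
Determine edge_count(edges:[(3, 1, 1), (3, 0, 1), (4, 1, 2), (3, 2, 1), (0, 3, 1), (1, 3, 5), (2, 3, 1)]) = 7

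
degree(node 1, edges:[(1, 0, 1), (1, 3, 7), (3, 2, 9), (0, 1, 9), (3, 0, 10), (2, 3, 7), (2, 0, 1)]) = incident: (1,0), (1,3), (0,1)
= 3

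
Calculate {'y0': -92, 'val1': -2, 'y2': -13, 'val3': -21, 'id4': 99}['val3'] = -21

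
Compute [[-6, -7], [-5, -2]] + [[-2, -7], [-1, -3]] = [[-8, -14], [-6, -5]]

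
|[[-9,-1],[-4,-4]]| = (-9)*(-4) - (-1)*(-4)
= 32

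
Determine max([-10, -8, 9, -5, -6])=9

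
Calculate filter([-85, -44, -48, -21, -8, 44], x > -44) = keep x where x > -44: -85✗, -44✗, -48✗, -21✓, -8✓, 44✓
= [-21, -8, 44]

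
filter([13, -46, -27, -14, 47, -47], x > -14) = keep x where x > -14: 13✓, -46✗, -27✗, -14✗, 47✓, -47✗
= [13, 47]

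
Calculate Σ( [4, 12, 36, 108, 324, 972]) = 4 + 12 + 36 + 108 + 324 + 972
= 1456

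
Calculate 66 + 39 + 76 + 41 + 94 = 316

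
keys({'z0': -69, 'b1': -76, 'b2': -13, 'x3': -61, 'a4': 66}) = ['z0', 'b1', 'b2', 'x3', 'a4']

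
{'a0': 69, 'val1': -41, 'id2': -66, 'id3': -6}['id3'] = -6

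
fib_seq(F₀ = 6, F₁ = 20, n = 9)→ [6, 20, 26, 46, 72, 118, 190, 308, 498]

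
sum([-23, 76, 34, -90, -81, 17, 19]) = -48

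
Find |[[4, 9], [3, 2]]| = -19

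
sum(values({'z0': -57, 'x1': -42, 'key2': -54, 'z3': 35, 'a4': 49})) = -69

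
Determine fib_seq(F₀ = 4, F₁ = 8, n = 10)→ F_2 = F_1 + F_0 = 12
F_3 = F_2 + F_1 = 20
F_4 = F_3 + F_2 = 32
...
= [4, 8, 12, 20, 32, 52, 84, 136, 220, 356]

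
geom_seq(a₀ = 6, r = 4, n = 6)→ a_0 = 6*4^0 = 6
a_1 = 6*4^1 = 24
a_2 = 6*4^2 = 96
...
= [6, 24, 96, 384, 1536, 6144]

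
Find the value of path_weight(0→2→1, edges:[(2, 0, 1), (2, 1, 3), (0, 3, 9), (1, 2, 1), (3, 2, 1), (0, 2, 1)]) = 4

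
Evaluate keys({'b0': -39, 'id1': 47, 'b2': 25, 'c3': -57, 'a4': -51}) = ['b0', 'id1', 'b2', 'c3', 'a4']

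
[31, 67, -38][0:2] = [31, 67]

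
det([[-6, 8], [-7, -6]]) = 92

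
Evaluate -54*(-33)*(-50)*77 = -6860700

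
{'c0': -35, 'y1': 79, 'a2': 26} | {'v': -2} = {'c0': -35, 'y1': 79, 'a2': 26, 'v': -2}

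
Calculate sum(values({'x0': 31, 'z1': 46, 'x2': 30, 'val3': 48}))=31 + 46 + 30 + 48
= 155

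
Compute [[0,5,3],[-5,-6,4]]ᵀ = [[0, -5], [5, -6], [3, 4]]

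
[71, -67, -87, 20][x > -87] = [71, -67, 20]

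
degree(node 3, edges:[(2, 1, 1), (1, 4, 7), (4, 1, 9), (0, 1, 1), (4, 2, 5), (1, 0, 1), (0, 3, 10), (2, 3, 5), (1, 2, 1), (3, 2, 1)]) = incident: (0,3), (2,3), (3,2)
= 3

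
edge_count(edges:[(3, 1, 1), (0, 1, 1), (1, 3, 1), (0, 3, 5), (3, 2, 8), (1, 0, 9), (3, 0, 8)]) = 7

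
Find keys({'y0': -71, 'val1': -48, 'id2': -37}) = ['y0', 'val1', 'id2']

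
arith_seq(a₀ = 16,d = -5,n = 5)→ a_0 = 16 + 0*-5 = 16
a_1 = 16 + 1*-5 = 11
a_2 = 16 + 2*-5 = 6
...
= [16, 11, 6, 1, -4]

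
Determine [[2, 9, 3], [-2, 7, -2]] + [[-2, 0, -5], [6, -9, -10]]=[[0, 9, -2], [4, -2, -12]]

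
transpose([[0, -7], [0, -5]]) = [[0, 0], [-7, -5]]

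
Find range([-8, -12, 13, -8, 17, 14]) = 29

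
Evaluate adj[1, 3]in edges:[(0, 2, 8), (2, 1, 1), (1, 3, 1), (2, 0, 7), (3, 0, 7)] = 1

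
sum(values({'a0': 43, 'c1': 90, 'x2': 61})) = 43 + 90 + 61
= 194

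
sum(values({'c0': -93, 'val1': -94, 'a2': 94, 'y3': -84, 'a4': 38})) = (-93) + (-94) + 94 + (-84) + 38
= -139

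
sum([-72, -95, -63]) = (-72) + (-95) + (-63)
= -230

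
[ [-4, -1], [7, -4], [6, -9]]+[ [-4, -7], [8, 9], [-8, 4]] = [[-8, -8], [15, 5], [-2, -5]]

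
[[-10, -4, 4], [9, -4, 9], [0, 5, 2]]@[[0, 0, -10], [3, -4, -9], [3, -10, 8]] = [[0, -24, 168], [15, -74, 18], [21, -40, -29]]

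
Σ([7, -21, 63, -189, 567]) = 7 + -21 + 63 + -189 + 567
= 427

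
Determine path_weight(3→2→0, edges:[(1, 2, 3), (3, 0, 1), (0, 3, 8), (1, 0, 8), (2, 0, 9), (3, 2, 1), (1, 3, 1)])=10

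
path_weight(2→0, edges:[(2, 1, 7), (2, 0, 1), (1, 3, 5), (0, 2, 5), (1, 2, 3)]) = 1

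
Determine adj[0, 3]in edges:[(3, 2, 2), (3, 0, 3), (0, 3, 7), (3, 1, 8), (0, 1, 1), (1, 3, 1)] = 7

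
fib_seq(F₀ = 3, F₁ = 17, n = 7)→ F_2 = F_1 + F_0 = 20
F_3 = F_2 + F_1 = 37
F_4 = F_3 + F_2 = 57
...
= [3, 17, 20, 37, 57, 94, 151]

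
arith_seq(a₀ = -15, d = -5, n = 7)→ [-15, -20, -25, -30, -35, -40, -45]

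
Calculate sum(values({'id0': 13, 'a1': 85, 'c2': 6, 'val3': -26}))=78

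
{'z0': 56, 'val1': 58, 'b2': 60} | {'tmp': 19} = {'z0': 56, 'val1': 58, 'b2': 60, 'tmp': 19}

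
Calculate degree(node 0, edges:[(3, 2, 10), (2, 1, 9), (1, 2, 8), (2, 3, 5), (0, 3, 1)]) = 1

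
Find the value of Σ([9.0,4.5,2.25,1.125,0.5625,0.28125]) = 17.71875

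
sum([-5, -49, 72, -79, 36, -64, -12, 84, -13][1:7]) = -96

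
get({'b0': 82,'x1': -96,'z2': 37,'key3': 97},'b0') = 82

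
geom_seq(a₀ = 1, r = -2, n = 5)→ a_0 = 1*(-2)^0 = 1
a_1 = 1*(-2)^1 = -2
a_2 = 1*(-2)^2 = 4
...
= [1, -2, 4, -8, 16]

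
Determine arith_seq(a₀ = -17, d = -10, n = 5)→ [-17, -27, -37, -47, -57]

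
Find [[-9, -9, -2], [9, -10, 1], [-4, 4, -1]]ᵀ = [[-9, 9, -4], [-9, -10, 4], [-2, 1, -1]]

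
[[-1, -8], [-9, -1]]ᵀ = [[-1, -9], [-8, -1]]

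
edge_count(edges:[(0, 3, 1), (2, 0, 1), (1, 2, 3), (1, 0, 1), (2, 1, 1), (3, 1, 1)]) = 6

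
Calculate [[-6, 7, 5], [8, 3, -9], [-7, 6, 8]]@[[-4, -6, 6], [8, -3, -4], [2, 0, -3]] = [[90, 15, -79], [-26, -57, 63], [92, 24, -90]]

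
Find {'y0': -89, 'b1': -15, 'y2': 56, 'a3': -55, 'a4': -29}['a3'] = -55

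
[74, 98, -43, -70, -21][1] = 98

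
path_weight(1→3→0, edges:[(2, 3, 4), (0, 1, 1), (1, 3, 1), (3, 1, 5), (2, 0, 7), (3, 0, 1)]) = w(1→3)=1 + w(3→0)=1
= 2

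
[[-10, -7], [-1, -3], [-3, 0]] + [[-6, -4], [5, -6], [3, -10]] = [[-16, -11], [4, -9], [0, -10]]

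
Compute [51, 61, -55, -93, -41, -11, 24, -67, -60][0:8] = [51, 61, -55, -93, -41, -11, 24, -67]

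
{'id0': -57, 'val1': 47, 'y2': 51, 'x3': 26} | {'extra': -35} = {'id0': -57, 'val1': 47, 'y2': 51, 'x3': 26, 'extra': -35}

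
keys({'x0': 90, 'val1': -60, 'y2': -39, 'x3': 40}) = ['x0', 'val1', 'y2', 'x3']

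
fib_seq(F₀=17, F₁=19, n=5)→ F_2 = F_1 + F_0 = 36
F_3 = F_2 + F_1 = 55
F_4 = F_3 + F_2 = 91
= [17, 19, 36, 55, 91]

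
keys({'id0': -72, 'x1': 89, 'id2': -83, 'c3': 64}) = ['id0', 'x1', 'id2', 'c3']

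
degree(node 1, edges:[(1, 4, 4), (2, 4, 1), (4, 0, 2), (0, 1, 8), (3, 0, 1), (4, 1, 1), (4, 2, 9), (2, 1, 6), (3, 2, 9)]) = 4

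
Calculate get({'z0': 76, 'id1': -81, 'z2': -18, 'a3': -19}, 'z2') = -18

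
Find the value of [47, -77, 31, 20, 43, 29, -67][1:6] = [-77, 31, 20, 43, 29]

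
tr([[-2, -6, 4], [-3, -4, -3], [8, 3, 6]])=0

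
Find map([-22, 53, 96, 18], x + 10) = -22+10=-12, 53+10=63, 96+10=106, 18+10=28
= [-12, 63, 106, 28]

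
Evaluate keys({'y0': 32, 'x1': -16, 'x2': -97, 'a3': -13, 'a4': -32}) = ['y0', 'x1', 'x2', 'a3', 'a4']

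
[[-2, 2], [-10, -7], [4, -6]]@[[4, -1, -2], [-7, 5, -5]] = [[-22, 12, -6], [9, -25, 55], [58, -34, 22]]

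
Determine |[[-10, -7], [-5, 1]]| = -45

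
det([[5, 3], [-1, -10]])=-47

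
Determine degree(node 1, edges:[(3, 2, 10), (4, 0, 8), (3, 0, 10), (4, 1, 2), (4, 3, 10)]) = incident: (4,1)
= 1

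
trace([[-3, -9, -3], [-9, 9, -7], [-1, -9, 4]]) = 10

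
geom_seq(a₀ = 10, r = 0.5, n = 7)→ [10.0, 5.0, 2.5, 1.25, 0.625, 0.3125, 0.15625]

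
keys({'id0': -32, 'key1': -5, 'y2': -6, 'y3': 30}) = ['id0', 'key1', 'y2', 'y3']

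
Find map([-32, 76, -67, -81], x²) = (-32)²=1024, (76)²=5776, (-67)²=4489, (-81)²=6561
= [1024, 5776, 4489, 6561]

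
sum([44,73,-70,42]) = 89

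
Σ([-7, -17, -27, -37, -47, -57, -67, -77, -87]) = -423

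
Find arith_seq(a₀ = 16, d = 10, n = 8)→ [16, 26, 36, 46, 56, 66, 76, 86]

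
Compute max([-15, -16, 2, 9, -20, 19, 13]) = 19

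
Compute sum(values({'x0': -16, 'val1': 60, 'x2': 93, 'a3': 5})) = 142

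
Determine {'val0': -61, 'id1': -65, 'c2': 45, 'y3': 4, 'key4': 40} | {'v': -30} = {'val0': -61, 'id1': -65, 'c2': 45, 'y3': 4, 'key4': 40, 'v': -30}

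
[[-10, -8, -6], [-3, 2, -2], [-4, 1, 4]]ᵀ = [[-10, -3, -4], [-8, 2, 1], [-6, -2, 4]]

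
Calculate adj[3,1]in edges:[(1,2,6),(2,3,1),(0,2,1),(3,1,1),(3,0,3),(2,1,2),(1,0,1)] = 1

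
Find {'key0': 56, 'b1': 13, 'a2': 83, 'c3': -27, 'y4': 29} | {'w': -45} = {'key0': 56, 'b1': 13, 'a2': 83, 'c3': -27, 'y4': 29, 'w': -45}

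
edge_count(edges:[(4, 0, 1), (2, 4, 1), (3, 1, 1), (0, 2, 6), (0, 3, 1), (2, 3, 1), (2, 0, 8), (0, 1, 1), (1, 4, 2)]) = 9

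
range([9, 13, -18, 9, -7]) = 31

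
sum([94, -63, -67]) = -36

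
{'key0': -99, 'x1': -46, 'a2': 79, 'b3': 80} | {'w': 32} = {'key0': -99, 'x1': -46, 'a2': 79, 'b3': 80, 'w': 32}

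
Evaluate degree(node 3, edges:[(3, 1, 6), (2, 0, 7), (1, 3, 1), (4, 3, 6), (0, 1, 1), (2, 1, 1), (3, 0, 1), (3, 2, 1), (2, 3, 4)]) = incident: (3,1), (1,3), (4,3), (3,0), (3,2), (2,3)
= 6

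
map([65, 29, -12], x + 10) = 65+10=75, 29+10=39, -12+10=-2
= [75, 39, -2]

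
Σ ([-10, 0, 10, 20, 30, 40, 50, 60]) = 200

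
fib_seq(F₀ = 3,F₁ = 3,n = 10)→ F_2 = F_1 + F_0 = 6
F_3 = F_2 + F_1 = 9
F_4 = F_3 + F_2 = 15
...
= [3, 3, 6, 9, 15, 24, 39, 63, 102, 165]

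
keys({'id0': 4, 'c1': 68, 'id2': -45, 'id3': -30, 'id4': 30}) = ['id0', 'c1', 'id2', 'id3', 'id4']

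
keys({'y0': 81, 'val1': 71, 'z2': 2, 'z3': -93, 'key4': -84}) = ['y0', 'val1', 'z2', 'z3', 'key4']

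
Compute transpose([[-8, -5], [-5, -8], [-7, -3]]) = [[-8, -5, -7], [-5, -8, -3]]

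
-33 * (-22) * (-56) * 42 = -1707552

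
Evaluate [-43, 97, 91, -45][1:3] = [97, 91]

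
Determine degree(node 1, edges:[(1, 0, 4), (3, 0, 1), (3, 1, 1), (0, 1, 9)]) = incident: (1,0), (3,1), (0,1)
= 3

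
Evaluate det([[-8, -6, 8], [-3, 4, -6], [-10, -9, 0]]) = 608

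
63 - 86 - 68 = -91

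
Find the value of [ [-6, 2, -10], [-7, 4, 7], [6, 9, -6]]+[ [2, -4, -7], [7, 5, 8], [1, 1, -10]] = [[-4, -2, -17], [0, 9, 15], [7, 10, -16]]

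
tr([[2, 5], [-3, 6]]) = 8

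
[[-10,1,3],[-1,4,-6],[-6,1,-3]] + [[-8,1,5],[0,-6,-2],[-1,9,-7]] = [[-18, 2, 8], [-1, -2, -8], [-7, 10, -10]]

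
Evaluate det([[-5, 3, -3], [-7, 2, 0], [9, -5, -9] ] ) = (1)*(-5)*det([[2, 0], [-5, -9]]) + (-1)*(3)*det([[-7, 0], [9, -9]]) + (1)*(-3)*det([[-7, 2], [9, -5]])
= 90 + -189 + -51
= -150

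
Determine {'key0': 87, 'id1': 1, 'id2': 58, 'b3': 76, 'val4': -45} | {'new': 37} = {'key0': 87, 'id1': 1, 'id2': 58, 'b3': 76, 'val4': -45, 'new': 37}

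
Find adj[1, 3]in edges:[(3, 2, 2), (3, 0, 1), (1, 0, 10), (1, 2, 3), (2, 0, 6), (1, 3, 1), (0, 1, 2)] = 1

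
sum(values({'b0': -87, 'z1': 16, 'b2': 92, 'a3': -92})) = (-87) + 16 + 92 + (-92)
= -71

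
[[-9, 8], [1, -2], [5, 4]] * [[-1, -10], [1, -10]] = C[0][0] = (-9)*(-1) + (8)*(1) = 17
C[0][1] = (-9)*(-10) + (8)*(-10) = 10
C[1][0] = (1)*(-1) + (-2)*(1) = -3
C[1][1] = (1)*(-10) + (-2)*(-10) = 10
C[2][0] = (5)*(-1) + (4)*(1) = -1
C[2][1] = (5)*(-10) + (4)*(-10) = -90
= [[17, 10], [-3, 10], [-1, -90]]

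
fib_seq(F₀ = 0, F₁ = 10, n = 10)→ [0, 10, 10, 20, 30, 50, 80, 130, 210, 340]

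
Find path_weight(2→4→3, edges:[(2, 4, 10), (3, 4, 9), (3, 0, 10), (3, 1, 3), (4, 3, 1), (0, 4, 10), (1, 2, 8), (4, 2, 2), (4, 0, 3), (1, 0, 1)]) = w(2→4)=10 + w(4→3)=1
= 11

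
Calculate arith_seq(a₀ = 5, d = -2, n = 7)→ [5, 3, 1, -1, -3, -5, -7]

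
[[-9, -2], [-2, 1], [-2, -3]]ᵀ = [[-9, -2, -2], [-2, 1, -3]]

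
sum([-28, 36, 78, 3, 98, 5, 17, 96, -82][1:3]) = 114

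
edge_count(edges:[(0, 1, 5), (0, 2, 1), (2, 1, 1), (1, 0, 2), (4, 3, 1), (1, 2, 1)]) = 6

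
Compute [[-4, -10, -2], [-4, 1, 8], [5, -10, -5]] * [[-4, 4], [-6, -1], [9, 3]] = C[0][0] = (-4)*(-4) + (-10)*(-6) + (-2)*(9) = 58
C[0][1] = (-4)*(4) + (-10)*(-1) + (-2)*(3) = -12
C[1][0] = (-4)*(-4) + (1)*(-6) + (8)*(9) = 82
C[1][1] = (-4)*(4) + (1)*(-1) + (8)*(3) = 7
C[2][0] = (5)*(-4) + (-10)*(-6) + (-5)*(9) = -5
C[2][1] = (5)*(4) + (-10)*(-1) + (-5)*(3) = 15
= [[58, -12], [82, 7], [-5, 15]]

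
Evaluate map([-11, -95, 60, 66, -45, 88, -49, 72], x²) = [121, 9025, 3600, 4356, 2025, 7744, 2401, 5184]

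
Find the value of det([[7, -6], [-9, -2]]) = (7)*(-2) - (-6)*(-9)
= -68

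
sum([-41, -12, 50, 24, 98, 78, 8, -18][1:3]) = slice → [-12, 50]
(-12) + 50
= 38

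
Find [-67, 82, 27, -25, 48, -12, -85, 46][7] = 46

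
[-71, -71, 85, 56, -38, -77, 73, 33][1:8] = [-71, 85, 56, -38, -77, 73, 33]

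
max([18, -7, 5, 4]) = 18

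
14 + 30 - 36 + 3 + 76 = 87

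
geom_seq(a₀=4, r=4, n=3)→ [4, 16, 64]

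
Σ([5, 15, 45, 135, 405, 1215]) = 1820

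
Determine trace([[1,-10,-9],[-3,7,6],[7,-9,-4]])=diagonal: 1 + 7 + (-4)
= 4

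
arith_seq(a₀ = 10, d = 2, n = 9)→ [10, 12, 14, 16, 18, 20, 22, 24, 26]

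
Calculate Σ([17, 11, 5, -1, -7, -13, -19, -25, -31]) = -63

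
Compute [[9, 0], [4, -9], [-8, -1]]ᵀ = [[9, 4, -8], [0, -9, -1]]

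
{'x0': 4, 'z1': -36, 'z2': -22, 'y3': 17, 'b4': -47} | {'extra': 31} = {'x0': 4, 'z1': -36, 'z2': -22, 'y3': 17, 'b4': -47, 'extra': 31}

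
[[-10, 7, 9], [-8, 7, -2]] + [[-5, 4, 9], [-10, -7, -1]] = [[-15, 11, 18], [-18, 0, -3]]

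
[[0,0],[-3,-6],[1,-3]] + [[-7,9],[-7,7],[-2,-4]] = [[-7, 9], [-10, 1], [-1, -7]]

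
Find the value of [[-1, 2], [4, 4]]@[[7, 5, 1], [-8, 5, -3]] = [[-23, 5, -7], [-4, 40, -8]]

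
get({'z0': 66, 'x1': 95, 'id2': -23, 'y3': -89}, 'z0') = 66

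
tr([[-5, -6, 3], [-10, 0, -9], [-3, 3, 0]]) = -5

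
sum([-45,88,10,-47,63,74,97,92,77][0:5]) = slice → [-45, 88, 10, -47, 63]
(-45) + 88 + 10 + (-47) + 63
= 69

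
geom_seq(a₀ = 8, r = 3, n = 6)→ a_0 = 8*3^0 = 8
a_1 = 8*3^1 = 24
a_2 = 8*3^2 = 72
...
= [8, 24, 72, 216, 648, 1944]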